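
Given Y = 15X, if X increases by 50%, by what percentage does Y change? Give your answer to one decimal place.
50.0%

For Y = 15X:
If X → X(1 + 0.5)
Then Y → Y · (1 + 0.5)^1
     = Y · 1.5000

Percentage change = ((1 + 0.5)^1 − 1) × 100% = 50.0%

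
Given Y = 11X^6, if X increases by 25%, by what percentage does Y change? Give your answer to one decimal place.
281.5%

For Y = 11X^6:
If X → X(1 + 0.25)
Then Y → Y · (1 + 0.25)^6
     ≈ Y · 3.8147

Percentage change = ((1 + 0.25)^6 − 1) × 100% ≈ 281.5%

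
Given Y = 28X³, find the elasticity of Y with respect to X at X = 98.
Elasticity = 3

Elasticity = (dY/dX) · (X/Y)

dY/dX = 84·X²
At X = 98: dY/dX = 806736, Y = 26353376

Elasticity = 806736 · (98 / 26353376) = 3

Interpretation: for a small percentage change in X, the percentage change in Y is approximately 3.00 times as large.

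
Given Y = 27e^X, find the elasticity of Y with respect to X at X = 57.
Elasticity = 57

Elasticity = (dY/dX) · (X/Y)

dY/dX = 27·e^X
At X = 57: dY/dX = 27·e^57, Y = 27·e^57

Elasticity = (27·e^57) · (57 / (27·e^57)) = 57

Interpretation: for a small percentage change in X, the percentage change in Y is approximately 57.00 times as large.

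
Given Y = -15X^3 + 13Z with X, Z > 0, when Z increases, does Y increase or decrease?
Y increases

Taking the partial derivative:
∂Y/∂Z = 13

∂Y/∂Z = 13 > 0 (assuming positive values)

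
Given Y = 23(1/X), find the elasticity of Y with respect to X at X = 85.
Elasticity = -1

Elasticity = (dY/dX) · (X/Y)

dY/dX = -23/X²
At X = 85: dY/dX = -23/7225, Y = 23/85

Elasticity = (-23/7225) · (85 / (23/85)) = -1

Interpretation: for a small percentage change in X, the percentage change in Y is approximately -1.00 times as large.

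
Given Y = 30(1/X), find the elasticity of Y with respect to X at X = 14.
Elasticity = -1

Elasticity = (dY/dX) · (X/Y)

dY/dX = -30/X²
At X = 14: dY/dX = -15/98, Y = 15/7

Elasticity = (-15/98) · (14 / (15/7)) = -1

Interpretation: for a small percentage change in X, the percentage change in Y is approximately -1.00 times as large.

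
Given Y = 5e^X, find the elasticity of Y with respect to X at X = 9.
Elasticity = 9

Elasticity = (dY/dX) · (X/Y)

dY/dX = 5·e^X
At X = 9: dY/dX = 5·e^9, Y = 5·e^9

Elasticity = (5·e^9) · (9 / (5·e^9)) = 9

Interpretation: for a small percentage change in X, the percentage change in Y is approximately 9.00 times as large.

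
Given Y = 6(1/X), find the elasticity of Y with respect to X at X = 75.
Elasticity = -1

Elasticity = (dY/dX) · (X/Y)

dY/dX = -6/X²
At X = 75: dY/dX = -2/1875, Y = 2/25

Elasticity = (-2/1875) · (75 / (2/25)) = -1

Interpretation: for a small percentage change in X, the percentage change in Y is approximately -1.00 times as large.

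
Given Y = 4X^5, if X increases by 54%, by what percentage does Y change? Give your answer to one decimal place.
766.2%

For Y = 4X^5:
If X → X(1 + 0.54)
Then Y → Y · (1 + 0.54)^5
     ≈ Y · 8.6617

Percentage change = ((1 + 0.54)^5 − 1) × 100% ≈ 766.2%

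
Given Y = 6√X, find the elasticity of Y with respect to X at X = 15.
Elasticity = 1/2

Elasticity = (dY/dX) · (X/Y)

dY/dX = 3/√X
At X = 15: dY/dX = √15/5, Y = 6·√15

Elasticity = (√15/5) · (15 / (6·√15)) = 1/2

Interpretation: for a small percentage change in X, the percentage change in Y is approximately 0.50 times as large.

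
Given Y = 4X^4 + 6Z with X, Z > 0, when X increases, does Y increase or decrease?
Y increases

Taking the partial derivative:
∂Y/∂X = 16X^3

∂Y/∂X = 16X^3 > 0 (assuming positive values)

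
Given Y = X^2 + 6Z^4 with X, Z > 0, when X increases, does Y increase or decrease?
Y increases

Taking the partial derivative:
∂Y/∂X = 2X

∂Y/∂X = 2X > 0 (assuming positive values)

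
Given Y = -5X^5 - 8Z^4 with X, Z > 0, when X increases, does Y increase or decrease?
Y decreases

Taking the partial derivative:
∂Y/∂X = -25X^4

∂Y/∂X = -25X^4 < 0 (assuming positive values)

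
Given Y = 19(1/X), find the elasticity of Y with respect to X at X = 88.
Elasticity = -1

Elasticity = (dY/dX) · (X/Y)

dY/dX = -19/X²
At X = 88: dY/dX = -19/7744, Y = 19/88

Elasticity = (-19/7744) · (88 / (19/88)) = -1

Interpretation: for a small percentage change in X, the percentage change in Y is approximately -1.00 times as large.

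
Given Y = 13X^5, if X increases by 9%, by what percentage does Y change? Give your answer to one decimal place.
53.9%

For Y = 13X^5:
If X → X(1 + 0.09)
Then Y → Y · (1 + 0.09)^5
     ≈ Y · 1.5386

Percentage change = ((1 + 0.09)^5 − 1) × 100% ≈ 53.9%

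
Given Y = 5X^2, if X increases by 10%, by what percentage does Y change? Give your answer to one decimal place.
21.0%

For Y = 5X^2:
If X → X(1 + 0.1)
Then Y → Y · (1 + 0.1)^2
     = Y · 1.2100

Percentage change = ((1 + 0.1)^2 − 1) × 100% = 21.0%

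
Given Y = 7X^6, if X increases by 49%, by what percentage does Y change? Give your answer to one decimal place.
994.3%

For Y = 7X^6:
If X → X(1 + 0.49)
Then Y → Y · (1 + 0.49)^6
     ≈ Y · 10.9425

Percentage change = ((1 + 0.49)^6 − 1) × 100% ≈ 994.3%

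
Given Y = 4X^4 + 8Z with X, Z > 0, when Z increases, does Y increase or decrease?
Y increases

Taking the partial derivative:
∂Y/∂Z = 8

∂Y/∂Z = 8 > 0 (assuming positive values)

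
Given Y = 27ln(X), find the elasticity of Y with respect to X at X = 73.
Elasticity = 1/ln(73) ≈ 0.2331

Elasticity = (dY/dX) · (X/Y)

dY/dX = 27/X
At X = 73: dY/dX = 27/73, Y = 27·ln(73)

Elasticity = (27/73) · (73 / (27·ln(73))) = 1/ln(73) ≈ 0.2331

Interpretation: for a small percentage change in X, the percentage change in Y is approximately 0.23 times as large.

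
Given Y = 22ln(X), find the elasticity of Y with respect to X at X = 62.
Elasticity = 1/ln(62) ≈ 0.2423

Elasticity = (dY/dX) · (X/Y)

dY/dX = 22/X
At X = 62: dY/dX = 11/31, Y = 22·ln(62)

Elasticity = (11/31) · (62 / (22·ln(62))) = 1/ln(62) ≈ 0.2423

Interpretation: for a small percentage change in X, the percentage change in Y is approximately 0.24 times as large.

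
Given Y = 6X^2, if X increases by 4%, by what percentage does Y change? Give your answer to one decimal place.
8.2%

For Y = 6X^2:
If X → X(1 + 0.04)
Then Y → Y · (1 + 0.04)^2
     = Y · 1.0816

Percentage change = ((1 + 0.04)^2 − 1) × 100% ≈ 8.2%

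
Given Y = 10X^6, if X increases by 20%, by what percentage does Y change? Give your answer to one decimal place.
198.6%

For Y = 10X^6:
If X → X(1 + 0.2)
Then Y → Y · (1 + 0.2)^6
     ≈ Y · 2.9860

Percentage change = ((1 + 0.2)^6 − 1) × 100% ≈ 198.6%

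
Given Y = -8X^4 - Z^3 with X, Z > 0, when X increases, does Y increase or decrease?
Y decreases

Taking the partial derivative:
∂Y/∂X = -32X^3

∂Y/∂X = -32X^3 < 0 (assuming positive values)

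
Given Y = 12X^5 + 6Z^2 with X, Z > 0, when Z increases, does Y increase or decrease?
Y increases

Taking the partial derivative:
∂Y/∂Z = 12Z

∂Y/∂Z = 12Z > 0 (assuming positive values)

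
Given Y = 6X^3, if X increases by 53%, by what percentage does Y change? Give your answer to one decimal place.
258.2%

For Y = 6X^3:
If X → X(1 + 0.53)
Then Y → Y · (1 + 0.53)^3
     ≈ Y · 3.5816

Percentage change = ((1 + 0.53)^3 − 1) × 100% ≈ 258.2%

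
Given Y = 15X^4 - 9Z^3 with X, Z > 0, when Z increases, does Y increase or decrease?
Y decreases

Taking the partial derivative:
∂Y/∂Z = -27Z^2

∂Y/∂Z = -27Z^2 < 0 (assuming positive values)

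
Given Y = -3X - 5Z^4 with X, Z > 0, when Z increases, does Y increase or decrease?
Y decreases

Taking the partial derivative:
∂Y/∂Z = -20Z^3

∂Y/∂Z = -20Z^3 < 0 (assuming positive values)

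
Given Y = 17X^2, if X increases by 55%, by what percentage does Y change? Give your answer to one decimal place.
140.3%

For Y = 17X^2:
If X → X(1 + 0.55)
Then Y → Y · (1 + 0.55)^2
     = Y · 2.4025

Percentage change = ((1 + 0.55)^2 − 1) × 100% ≈ 140.3%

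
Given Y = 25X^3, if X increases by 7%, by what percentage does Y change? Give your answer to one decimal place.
22.5%

For Y = 25X^3:
If X → X(1 + 0.07)
Then Y → Y · (1 + 0.07)^3
     ≈ Y · 1.2250

Percentage change = ((1 + 0.07)^3 − 1) × 100% ≈ 22.5%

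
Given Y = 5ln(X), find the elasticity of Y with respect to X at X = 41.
Elasticity = 1/ln(41) ≈ 0.2693

Elasticity = (dY/dX) · (X/Y)

dY/dX = 5/X
At X = 41: dY/dX = 5/41, Y = 5·ln(41)

Elasticity = (5/41) · (41 / (5·ln(41))) = 1/ln(41) ≈ 0.2693

Interpretation: for a small percentage change in X, the percentage change in Y is approximately 0.27 times as large.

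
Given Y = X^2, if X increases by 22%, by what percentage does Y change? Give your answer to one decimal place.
48.8%

For Y = X^2:
If X → X(1 + 0.22)
Then Y → Y · (1 + 0.22)^2
     = Y · 1.4884

Percentage change = ((1 + 0.22)^2 − 1) × 100% ≈ 48.8%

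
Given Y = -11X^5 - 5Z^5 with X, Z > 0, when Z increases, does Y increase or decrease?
Y decreases

Taking the partial derivative:
∂Y/∂Z = -25Z^4

∂Y/∂Z = -25Z^4 < 0 (assuming positive values)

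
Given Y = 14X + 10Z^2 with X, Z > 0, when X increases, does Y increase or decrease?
Y increases

Taking the partial derivative:
∂Y/∂X = 14

∂Y/∂X = 14 > 0 (assuming positive values)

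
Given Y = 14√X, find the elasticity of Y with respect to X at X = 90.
Elasticity = 1/2

Elasticity = (dY/dX) · (X/Y)

dY/dX = 7/√X
At X = 90: dY/dX = 7·√10/30, Y = 42·√10

Elasticity = (7·√10/30) · (90 / (42·√10)) = 1/2

Interpretation: for a small percentage change in X, the percentage change in Y is approximately 0.50 times as large.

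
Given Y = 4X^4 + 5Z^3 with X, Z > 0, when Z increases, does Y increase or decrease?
Y increases

Taking the partial derivative:
∂Y/∂Z = 15Z^2

∂Y/∂Z = 15Z^2 > 0 (assuming positive values)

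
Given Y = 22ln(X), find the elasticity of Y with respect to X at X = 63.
Elasticity = 1/ln(63) ≈ 0.2414

Elasticity = (dY/dX) · (X/Y)

dY/dX = 22/X
At X = 63: dY/dX = 22/63, Y = 22·ln(63)

Elasticity = (22/63) · (63 / (22·ln(63))) = 1/ln(63) ≈ 0.2414

Interpretation: for a small percentage change in X, the percentage change in Y is approximately 0.24 times as large.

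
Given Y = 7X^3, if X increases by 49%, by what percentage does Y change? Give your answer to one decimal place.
230.8%

For Y = 7X^3:
If X → X(1 + 0.49)
Then Y → Y · (1 + 0.49)^3
     ≈ Y · 3.3079

Percentage change = ((1 + 0.49)^3 − 1) × 100% ≈ 230.8%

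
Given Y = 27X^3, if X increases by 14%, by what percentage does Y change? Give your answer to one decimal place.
48.2%

For Y = 27X^3:
If X → X(1 + 0.14)
Then Y → Y · (1 + 0.14)^3
     ≈ Y · 1.4815

Percentage change = ((1 + 0.14)^3 − 1) × 100% ≈ 48.2%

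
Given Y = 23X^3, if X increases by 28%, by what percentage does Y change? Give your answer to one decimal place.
109.7%

For Y = 23X^3:
If X → X(1 + 0.28)
Then Y → Y · (1 + 0.28)^3
     ≈ Y · 2.0972

Percentage change = ((1 + 0.28)^3 − 1) × 100% ≈ 109.7%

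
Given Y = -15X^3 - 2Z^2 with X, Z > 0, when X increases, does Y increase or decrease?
Y decreases

Taking the partial derivative:
∂Y/∂X = -45X^2

∂Y/∂X = -45X^2 < 0 (assuming positive values)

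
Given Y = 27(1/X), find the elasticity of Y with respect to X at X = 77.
Elasticity = -1

Elasticity = (dY/dX) · (X/Y)

dY/dX = -27/X²
At X = 77: dY/dX = -27/5929, Y = 27/77

Elasticity = (-27/5929) · (77 / (27/77)) = -1

Interpretation: for a small percentage change in X, the percentage change in Y is approximately -1.00 times as large.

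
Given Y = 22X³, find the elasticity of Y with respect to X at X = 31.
Elasticity = 3

Elasticity = (dY/dX) · (X/Y)

dY/dX = 66·X²
At X = 31: dY/dX = 63426, Y = 655402

Elasticity = 63426 · (31 / 655402) = 3

Interpretation: for a small percentage change in X, the percentage change in Y is approximately 3.00 times as large.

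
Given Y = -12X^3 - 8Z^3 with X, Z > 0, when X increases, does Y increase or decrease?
Y decreases

Taking the partial derivative:
∂Y/∂X = -36X^2

∂Y/∂X = -36X^2 < 0 (assuming positive values)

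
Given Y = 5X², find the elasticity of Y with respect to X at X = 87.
Elasticity = 2

Elasticity = (dY/dX) · (X/Y)

dY/dX = 10·X
At X = 87: dY/dX = 870, Y = 37845

Elasticity = 870 · (87 / 37845) = 2

Interpretation: for a small percentage change in X, the percentage change in Y is approximately 2.00 times as large.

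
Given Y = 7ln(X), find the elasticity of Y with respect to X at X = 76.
Elasticity = 1/ln(76) ≈ 0.2309

Elasticity = (dY/dX) · (X/Y)

dY/dX = 7/X
At X = 76: dY/dX = 7/76, Y = 7·ln(76)

Elasticity = (7/76) · (76 / (7·ln(76))) = 1/ln(76) ≈ 0.2309

Interpretation: for a small percentage change in X, the percentage change in Y is approximately 0.23 times as large.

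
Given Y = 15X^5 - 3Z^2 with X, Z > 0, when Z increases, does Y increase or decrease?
Y decreases

Taking the partial derivative:
∂Y/∂Z = -6Z

∂Y/∂Z = -6Z < 0 (assuming positive values)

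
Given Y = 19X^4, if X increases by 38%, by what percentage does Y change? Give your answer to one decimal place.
262.7%

For Y = 19X^4:
If X → X(1 + 0.38)
Then Y → Y · (1 + 0.38)^4
     ≈ Y · 3.6267

Percentage change = ((1 + 0.38)^4 − 1) × 100% ≈ 262.7%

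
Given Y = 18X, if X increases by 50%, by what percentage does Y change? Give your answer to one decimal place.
50.0%

For Y = 18X:
If X → X(1 + 0.5)
Then Y → Y · (1 + 0.5)^1
     = Y · 1.5000

Percentage change = ((1 + 0.5)^1 − 1) × 100% = 50.0%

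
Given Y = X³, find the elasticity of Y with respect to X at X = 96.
Elasticity = 3

Elasticity = (dY/dX) · (X/Y)

dY/dX = 3·X²
At X = 96: dY/dX = 27648, Y = 884736

Elasticity = 27648 · (96 / 884736) = 3

Interpretation: for a small percentage change in X, the percentage change in Y is approximately 3.00 times as large.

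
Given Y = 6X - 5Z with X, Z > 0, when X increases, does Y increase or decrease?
Y increases

Taking the partial derivative:
∂Y/∂X = 6

∂Y/∂X = 6 > 0 (assuming positive values)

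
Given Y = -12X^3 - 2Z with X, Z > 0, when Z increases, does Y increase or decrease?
Y decreases

Taking the partial derivative:
∂Y/∂Z = -2

∂Y/∂Z = -2 < 0 (assuming positive values)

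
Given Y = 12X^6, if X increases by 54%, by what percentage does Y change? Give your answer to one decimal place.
1233.9%

For Y = 12X^6:
If X → X(1 + 0.54)
Then Y → Y · (1 + 0.54)^6
     ≈ Y · 13.3390

Percentage change = ((1 + 0.54)^6 − 1) × 100% ≈ 1233.9%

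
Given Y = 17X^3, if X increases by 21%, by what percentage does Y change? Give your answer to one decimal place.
77.2%

For Y = 17X^3:
If X → X(1 + 0.21)
Then Y → Y · (1 + 0.21)^3
     ≈ Y · 1.7716

Percentage change = ((1 + 0.21)^3 − 1) × 100% ≈ 77.2%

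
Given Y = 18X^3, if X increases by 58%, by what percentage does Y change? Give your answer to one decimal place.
294.4%

For Y = 18X^3:
If X → X(1 + 0.58)
Then Y → Y · (1 + 0.58)^3
     ≈ Y · 3.9443

Percentage change = ((1 + 0.58)^3 − 1) × 100% ≈ 294.4%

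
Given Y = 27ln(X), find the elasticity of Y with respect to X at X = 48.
Elasticity = 1/ln(48) ≈ 0.2583

Elasticity = (dY/dX) · (X/Y)

dY/dX = 27/X
At X = 48: dY/dX = 9/16, Y = 27·ln(48)

Elasticity = (9/16) · (48 / (27·ln(48))) = 1/ln(48) ≈ 0.2583

Interpretation: for a small percentage change in X, the percentage change in Y is approximately 0.26 times as large.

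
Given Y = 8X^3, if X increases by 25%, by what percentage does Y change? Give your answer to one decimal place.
95.3%

For Y = 8X^3:
If X → X(1 + 0.25)
Then Y → Y · (1 + 0.25)^3
     ≈ Y · 1.9531

Percentage change = ((1 + 0.25)^3 − 1) × 100% ≈ 95.3%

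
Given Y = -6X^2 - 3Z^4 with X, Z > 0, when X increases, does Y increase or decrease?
Y decreases

Taking the partial derivative:
∂Y/∂X = -12X

∂Y/∂X = -12X < 0 (assuming positive values)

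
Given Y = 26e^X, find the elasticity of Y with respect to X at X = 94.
Elasticity = 94

Elasticity = (dY/dX) · (X/Y)

dY/dX = 26·e^X
At X = 94: dY/dX = 26·e^94, Y = 26·e^94

Elasticity = (26·e^94) · (94 / (26·e^94)) = 94

Interpretation: for a small percentage change in X, the percentage change in Y is approximately 94.00 times as large.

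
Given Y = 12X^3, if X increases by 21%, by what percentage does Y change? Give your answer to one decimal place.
77.2%

For Y = 12X^3:
If X → X(1 + 0.21)
Then Y → Y · (1 + 0.21)^3
     ≈ Y · 1.7716

Percentage change = ((1 + 0.21)^3 − 1) × 100% ≈ 77.2%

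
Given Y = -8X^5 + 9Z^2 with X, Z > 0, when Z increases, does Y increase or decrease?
Y increases

Taking the partial derivative:
∂Y/∂Z = 18Z

∂Y/∂Z = 18Z > 0 (assuming positive values)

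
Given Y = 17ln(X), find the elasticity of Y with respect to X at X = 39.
Elasticity = 1/ln(39) ≈ 0.2730

Elasticity = (dY/dX) · (X/Y)

dY/dX = 17/X
At X = 39: dY/dX = 17/39, Y = 17·ln(39)

Elasticity = (17/39) · (39 / (17·ln(39))) = 1/ln(39) ≈ 0.2730

Interpretation: for a small percentage change in X, the percentage change in Y is approximately 0.27 times as large.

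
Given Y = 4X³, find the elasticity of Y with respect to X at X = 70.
Elasticity = 3

Elasticity = (dY/dX) · (X/Y)

dY/dX = 12·X²
At X = 70: dY/dX = 58800, Y = 1372000

Elasticity = 58800 · (70 / 1372000) = 3

Interpretation: for a small percentage change in X, the percentage change in Y is approximately 3.00 times as large.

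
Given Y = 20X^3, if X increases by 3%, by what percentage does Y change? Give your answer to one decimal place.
9.3%

For Y = 20X^3:
If X → X(1 + 0.03)
Then Y → Y · (1 + 0.03)^3
     ≈ Y · 1.0927

Percentage change = ((1 + 0.03)^3 − 1) × 100% ≈ 9.3%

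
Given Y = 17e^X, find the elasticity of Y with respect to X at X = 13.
Elasticity = 13

Elasticity = (dY/dX) · (X/Y)

dY/dX = 17·e^X
At X = 13: dY/dX = 17·e^13, Y = 17·e^13

Elasticity = (17·e^13) · (13 / (17·e^13)) = 13

Interpretation: for a small percentage change in X, the percentage change in Y is approximately 13.00 times as large.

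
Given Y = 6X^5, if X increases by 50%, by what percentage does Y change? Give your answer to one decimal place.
659.4%

For Y = 6X^5:
If X → X(1 + 0.5)
Then Y → Y · (1 + 0.5)^5
     ≈ Y · 7.5938

Percentage change = ((1 + 0.5)^5 − 1) × 100% ≈ 659.4%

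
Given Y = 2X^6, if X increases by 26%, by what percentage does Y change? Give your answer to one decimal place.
300.2%

For Y = 2X^6:
If X → X(1 + 0.26)
Then Y → Y · (1 + 0.26)^6
     ≈ Y · 4.0015

Percentage change = ((1 + 0.26)^6 − 1) × 100% ≈ 300.2%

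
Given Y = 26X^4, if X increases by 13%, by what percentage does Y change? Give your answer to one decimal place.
63.0%

For Y = 26X^4:
If X → X(1 + 0.13)
Then Y → Y · (1 + 0.13)^4
     ≈ Y · 1.6305

Percentage change = ((1 + 0.13)^4 − 1) × 100% ≈ 63.0%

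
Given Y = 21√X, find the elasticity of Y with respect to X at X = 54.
Elasticity = 1/2

Elasticity = (dY/dX) · (X/Y)

dY/dX = 21/(2·√X)
At X = 54: dY/dX = 7·√6/12, Y = 63·√6

Elasticity = (7·√6/12) · (54 / (63·√6)) = 1/2

Interpretation: for a small percentage change in X, the percentage change in Y is approximately 0.50 times as large.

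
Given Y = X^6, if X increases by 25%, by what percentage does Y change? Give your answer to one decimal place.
281.5%

For Y = X^6:
If X → X(1 + 0.25)
Then Y → Y · (1 + 0.25)^6
     ≈ Y · 3.8147

Percentage change = ((1 + 0.25)^6 − 1) × 100% ≈ 281.5%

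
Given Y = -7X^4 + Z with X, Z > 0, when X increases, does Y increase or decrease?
Y decreases

Taking the partial derivative:
∂Y/∂X = -28X^3

∂Y/∂X = -28X^3 < 0 (assuming positive values)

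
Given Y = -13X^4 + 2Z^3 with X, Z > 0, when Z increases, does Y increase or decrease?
Y increases

Taking the partial derivative:
∂Y/∂Z = 6Z^2

∂Y/∂Z = 6Z^2 > 0 (assuming positive values)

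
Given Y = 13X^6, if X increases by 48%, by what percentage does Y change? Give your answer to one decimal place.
950.9%

For Y = 13X^6:
If X → X(1 + 0.48)
Then Y → Y · (1 + 0.48)^6
     ≈ Y · 10.5092

Percentage change = ((1 + 0.48)^6 − 1) × 100% ≈ 950.9%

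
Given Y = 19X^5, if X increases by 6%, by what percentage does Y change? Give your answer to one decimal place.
33.8%

For Y = 19X^5:
If X → X(1 + 0.06)
Then Y → Y · (1 + 0.06)^5
     ≈ Y · 1.3382

Percentage change = ((1 + 0.06)^5 − 1) × 100% ≈ 33.8%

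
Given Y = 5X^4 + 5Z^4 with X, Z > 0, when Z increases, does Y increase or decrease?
Y increases

Taking the partial derivative:
∂Y/∂Z = 20Z^3

∂Y/∂Z = 20Z^3 > 0 (assuming positive values)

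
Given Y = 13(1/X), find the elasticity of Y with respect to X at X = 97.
Elasticity = -1

Elasticity = (dY/dX) · (X/Y)

dY/dX = -13/X²
At X = 97: dY/dX = -13/9409, Y = 13/97

Elasticity = (-13/9409) · (97 / (13/97)) = -1

Interpretation: for a small percentage change in X, the percentage change in Y is approximately -1.00 times as large.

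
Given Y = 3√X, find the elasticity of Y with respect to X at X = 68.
Elasticity = 1/2

Elasticity = (dY/dX) · (X/Y)

dY/dX = 3/(2·√X)
At X = 68: dY/dX = 3·√17/68, Y = 6·√17

Elasticity = (3·√17/68) · (68 / (6·√17)) = 1/2

Interpretation: for a small percentage change in X, the percentage change in Y is approximately 0.50 times as large.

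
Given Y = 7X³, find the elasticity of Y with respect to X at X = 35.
Elasticity = 3

Elasticity = (dY/dX) · (X/Y)

dY/dX = 21·X²
At X = 35: dY/dX = 25725, Y = 300125

Elasticity = 25725 · (35 / 300125) = 3

Interpretation: for a small percentage change in X, the percentage change in Y is approximately 3.00 times as large.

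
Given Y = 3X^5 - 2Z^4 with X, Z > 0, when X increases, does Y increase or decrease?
Y increases

Taking the partial derivative:
∂Y/∂X = 15X^4

∂Y/∂X = 15X^4 > 0 (assuming positive values)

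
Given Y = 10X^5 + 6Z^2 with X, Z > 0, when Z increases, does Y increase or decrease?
Y increases

Taking the partial derivative:
∂Y/∂Z = 12Z

∂Y/∂Z = 12Z > 0 (assuming positive values)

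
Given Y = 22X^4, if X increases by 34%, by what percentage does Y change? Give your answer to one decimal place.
222.4%

For Y = 22X^4:
If X → X(1 + 0.34)
Then Y → Y · (1 + 0.34)^4
     ≈ Y · 3.2242

Percentage change = ((1 + 0.34)^4 − 1) × 100% ≈ 222.4%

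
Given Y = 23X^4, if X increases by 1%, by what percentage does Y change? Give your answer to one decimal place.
4.1%

For Y = 23X^4:
If X → X(1 + 0.01)
Then Y → Y · (1 + 0.01)^4
     ≈ Y · 1.0406

Percentage change = ((1 + 0.01)^4 − 1) × 100% ≈ 4.1%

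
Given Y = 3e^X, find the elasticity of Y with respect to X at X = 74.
Elasticity = 74

Elasticity = (dY/dX) · (X/Y)

dY/dX = 3·e^X
At X = 74: dY/dX = 3·e^74, Y = 3·e^74

Elasticity = (3·e^74) · (74 / (3·e^74)) = 74

Interpretation: for a small percentage change in X, the percentage change in Y is approximately 74.00 times as large.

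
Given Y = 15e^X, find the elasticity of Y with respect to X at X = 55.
Elasticity = 55

Elasticity = (dY/dX) · (X/Y)

dY/dX = 15·e^X
At X = 55: dY/dX = 15·e^55, Y = 15·e^55

Elasticity = (15·e^55) · (55 / (15·e^55)) = 55

Interpretation: for a small percentage change in X, the percentage change in Y is approximately 55.00 times as large.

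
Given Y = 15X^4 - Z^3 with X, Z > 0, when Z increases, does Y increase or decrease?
Y decreases

Taking the partial derivative:
∂Y/∂Z = -3Z^2

∂Y/∂Z = -3Z^2 < 0 (assuming positive values)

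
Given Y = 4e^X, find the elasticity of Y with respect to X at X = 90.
Elasticity = 90

Elasticity = (dY/dX) · (X/Y)

dY/dX = 4·e^X
At X = 90: dY/dX = 4·e^90, Y = 4·e^90

Elasticity = (4·e^90) · (90 / (4·e^90)) = 90

Interpretation: for a small percentage change in X, the percentage change in Y is approximately 90.00 times as large.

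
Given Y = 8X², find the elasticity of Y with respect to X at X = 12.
Elasticity = 2

Elasticity = (dY/dX) · (X/Y)

dY/dX = 16·X
At X = 12: dY/dX = 192, Y = 1152

Elasticity = 192 · (12 / 1152) = 2

Interpretation: for a small percentage change in X, the percentage change in Y is approximately 2.00 times as large.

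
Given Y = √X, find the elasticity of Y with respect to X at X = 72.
Elasticity = 1/2

Elasticity = (dY/dX) · (X/Y)

dY/dX = 1/(2·√X)
At X = 72: dY/dX = √2/24, Y = 6·√2

Elasticity = (√2/24) · (72 / (6·√2)) = 1/2

Interpretation: for a small percentage change in X, the percentage change in Y is approximately 0.50 times as large.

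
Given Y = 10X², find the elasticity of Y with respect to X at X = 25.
Elasticity = 2

Elasticity = (dY/dX) · (X/Y)

dY/dX = 20·X
At X = 25: dY/dX = 500, Y = 6250

Elasticity = 500 · (25 / 6250) = 2

Interpretation: for a small percentage change in X, the percentage change in Y is approximately 2.00 times as large.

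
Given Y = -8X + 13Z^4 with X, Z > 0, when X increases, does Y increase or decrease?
Y decreases

Taking the partial derivative:
∂Y/∂X = -8

∂Y/∂X = -8 < 0 (assuming positive values)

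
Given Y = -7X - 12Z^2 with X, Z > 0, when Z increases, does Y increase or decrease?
Y decreases

Taking the partial derivative:
∂Y/∂Z = -24Z

∂Y/∂Z = -24Z < 0 (assuming positive values)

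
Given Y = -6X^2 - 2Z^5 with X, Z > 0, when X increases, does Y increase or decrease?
Y decreases

Taking the partial derivative:
∂Y/∂X = -12X

∂Y/∂X = -12X < 0 (assuming positive values)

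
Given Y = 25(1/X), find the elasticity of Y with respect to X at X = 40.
Elasticity = -1

Elasticity = (dY/dX) · (X/Y)

dY/dX = -25/X²
At X = 40: dY/dX = -1/64, Y = 5/8

Elasticity = (-1/64) · (40 / (5/8)) = -1

Interpretation: for a small percentage change in X, the percentage change in Y is approximately -1.00 times as large.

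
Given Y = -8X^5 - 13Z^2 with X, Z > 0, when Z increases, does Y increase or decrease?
Y decreases

Taking the partial derivative:
∂Y/∂Z = -26Z

∂Y/∂Z = -26Z < 0 (assuming positive values)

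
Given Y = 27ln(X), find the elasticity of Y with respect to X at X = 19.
Elasticity = 1/ln(19) ≈ 0.3396

Elasticity = (dY/dX) · (X/Y)

dY/dX = 27/X
At X = 19: dY/dX = 27/19, Y = 27·ln(19)

Elasticity = (27/19) · (19 / (27·ln(19))) = 1/ln(19) ≈ 0.3396

Interpretation: for a small percentage change in X, the percentage change in Y is approximately 0.34 times as large.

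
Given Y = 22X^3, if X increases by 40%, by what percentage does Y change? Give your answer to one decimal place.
174.4%

For Y = 22X^3:
If X → X(1 + 0.4)
Then Y → Y · (1 + 0.4)^3
     = Y · 2.7440

Percentage change = ((1 + 0.4)^3 − 1) × 100% = 174.4%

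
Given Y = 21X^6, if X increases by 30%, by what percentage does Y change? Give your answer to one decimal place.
382.7%

For Y = 21X^6:
If X → X(1 + 0.3)
Then Y → Y · (1 + 0.3)^6
     ≈ Y · 4.8268

Percentage change = ((1 + 0.3)^6 − 1) × 100% ≈ 382.7%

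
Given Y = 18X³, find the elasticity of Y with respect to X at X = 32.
Elasticity = 3

Elasticity = (dY/dX) · (X/Y)

dY/dX = 54·X²
At X = 32: dY/dX = 55296, Y = 589824

Elasticity = 55296 · (32 / 589824) = 3

Interpretation: for a small percentage change in X, the percentage change in Y is approximately 3.00 times as large.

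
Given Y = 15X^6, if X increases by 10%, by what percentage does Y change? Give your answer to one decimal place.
77.2%

For Y = 15X^6:
If X → X(1 + 0.1)
Then Y → Y · (1 + 0.1)^6
     ≈ Y · 1.7716

Percentage change = ((1 + 0.1)^6 − 1) × 100% ≈ 77.2%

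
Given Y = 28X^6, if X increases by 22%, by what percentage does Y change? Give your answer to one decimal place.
229.7%

For Y = 28X^6:
If X → X(1 + 0.22)
Then Y → Y · (1 + 0.22)^6
     ≈ Y · 3.2973

Percentage change = ((1 + 0.22)^6 − 1) × 100% ≈ 229.7%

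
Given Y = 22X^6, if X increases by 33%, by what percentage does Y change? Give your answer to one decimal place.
453.5%

For Y = 22X^6:
If X → X(1 + 0.33)
Then Y → Y · (1 + 0.33)^6
     ≈ Y · 5.5349

Percentage change = ((1 + 0.33)^6 − 1) × 100% ≈ 453.5%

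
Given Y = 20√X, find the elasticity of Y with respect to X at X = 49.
Elasticity = 1/2

Elasticity = (dY/dX) · (X/Y)

dY/dX = 10/√X
At X = 49: dY/dX = 10/7, Y = 140

Elasticity = (10/7) · (49 / 140) = 1/2

Interpretation: for a small percentage change in X, the percentage change in Y is approximately 0.50 times as large.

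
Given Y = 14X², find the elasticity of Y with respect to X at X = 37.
Elasticity = 2

Elasticity = (dY/dX) · (X/Y)

dY/dX = 28·X
At X = 37: dY/dX = 1036, Y = 19166

Elasticity = 1036 · (37 / 19166) = 2

Interpretation: for a small percentage change in X, the percentage change in Y is approximately 2.00 times as large.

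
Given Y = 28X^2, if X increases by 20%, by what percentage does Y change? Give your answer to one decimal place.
44.0%

For Y = 28X^2:
If X → X(1 + 0.2)
Then Y → Y · (1 + 0.2)^2
     = Y · 1.4400

Percentage change = ((1 + 0.2)^2 − 1) × 100% = 44.0%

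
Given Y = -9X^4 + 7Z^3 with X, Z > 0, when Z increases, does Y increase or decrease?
Y increases

Taking the partial derivative:
∂Y/∂Z = 21Z^2

∂Y/∂Z = 21Z^2 > 0 (assuming positive values)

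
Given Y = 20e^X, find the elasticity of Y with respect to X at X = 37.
Elasticity = 37

Elasticity = (dY/dX) · (X/Y)

dY/dX = 20·e^X
At X = 37: dY/dX = 20·e^37, Y = 20·e^37

Elasticity = (20·e^37) · (37 / (20·e^37)) = 37

Interpretation: for a small percentage change in X, the percentage change in Y is approximately 37.00 times as large.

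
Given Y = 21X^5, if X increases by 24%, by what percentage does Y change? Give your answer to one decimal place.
193.2%

For Y = 21X^5:
If X → X(1 + 0.24)
Then Y → Y · (1 + 0.24)^5
     ≈ Y · 2.9316

Percentage change = ((1 + 0.24)^5 − 1) × 100% ≈ 193.2%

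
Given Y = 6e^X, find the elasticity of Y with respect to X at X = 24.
Elasticity = 24

Elasticity = (dY/dX) · (X/Y)

dY/dX = 6·e^X
At X = 24: dY/dX = 6·e^24, Y = 6·e^24

Elasticity = (6·e^24) · (24 / (6·e^24)) = 24

Interpretation: for a small percentage change in X, the percentage change in Y is approximately 24.00 times as large.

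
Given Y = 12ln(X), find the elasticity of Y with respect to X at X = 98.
Elasticity = 1/ln(98) ≈ 0.2181

Elasticity = (dY/dX) · (X/Y)

dY/dX = 12/X
At X = 98: dY/dX = 6/49, Y = 12·ln(98)

Elasticity = (6/49) · (98 / (12·ln(98))) = 1/ln(98) ≈ 0.2181

Interpretation: for a small percentage change in X, the percentage change in Y is approximately 0.22 times as large.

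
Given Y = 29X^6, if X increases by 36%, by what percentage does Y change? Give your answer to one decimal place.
532.8%

For Y = 29X^6:
If X → X(1 + 0.36)
Then Y → Y · (1 + 0.36)^6
     ≈ Y · 6.3275

Percentage change = ((1 + 0.36)^6 − 1) × 100% ≈ 532.8%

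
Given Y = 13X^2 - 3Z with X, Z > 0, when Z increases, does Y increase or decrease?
Y decreases

Taking the partial derivative:
∂Y/∂Z = -3

∂Y/∂Z = -3 < 0 (assuming positive values)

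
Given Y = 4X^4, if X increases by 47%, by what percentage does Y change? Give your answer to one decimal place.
366.9%

For Y = 4X^4:
If X → X(1 + 0.47)
Then Y → Y · (1 + 0.47)^4
     ≈ Y · 4.6695

Percentage change = ((1 + 0.47)^4 − 1) × 100% ≈ 366.9%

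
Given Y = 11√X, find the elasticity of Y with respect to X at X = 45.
Elasticity = 1/2

Elasticity = (dY/dX) · (X/Y)

dY/dX = 11/(2·√X)
At X = 45: dY/dX = 11·√5/30, Y = 33·√5

Elasticity = (11·√5/30) · (45 / (33·√5)) = 1/2

Interpretation: for a small percentage change in X, the percentage change in Y is approximately 0.50 times as large.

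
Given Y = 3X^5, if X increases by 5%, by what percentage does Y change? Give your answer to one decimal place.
27.6%

For Y = 3X^5:
If X → X(1 + 0.05)
Then Y → Y · (1 + 0.05)^5
     ≈ Y · 1.2763

Percentage change = ((1 + 0.05)^5 − 1) × 100% ≈ 27.6%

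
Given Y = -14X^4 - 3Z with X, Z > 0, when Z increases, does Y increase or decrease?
Y decreases

Taking the partial derivative:
∂Y/∂Z = -3

∂Y/∂Z = -3 < 0 (assuming positive values)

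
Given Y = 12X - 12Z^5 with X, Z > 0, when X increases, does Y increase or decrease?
Y increases

Taking the partial derivative:
∂Y/∂X = 12

∂Y/∂X = 12 > 0 (assuming positive values)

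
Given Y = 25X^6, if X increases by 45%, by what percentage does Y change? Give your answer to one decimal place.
829.4%

For Y = 25X^6:
If X → X(1 + 0.45)
Then Y → Y · (1 + 0.45)^6
     ≈ Y · 9.2941

Percentage change = ((1 + 0.45)^6 − 1) × 100% ≈ 829.4%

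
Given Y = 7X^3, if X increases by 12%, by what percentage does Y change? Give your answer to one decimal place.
40.5%

For Y = 7X^3:
If X → X(1 + 0.12)
Then Y → Y · (1 + 0.12)^3
     ≈ Y · 1.4049

Percentage change = ((1 + 0.12)^3 − 1) × 100% ≈ 40.5%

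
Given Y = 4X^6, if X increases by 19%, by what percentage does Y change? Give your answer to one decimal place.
184.0%

For Y = 4X^6:
If X → X(1 + 0.19)
Then Y → Y · (1 + 0.19)^6
     ≈ Y · 2.8398

Percentage change = ((1 + 0.19)^6 − 1) × 100% ≈ 184.0%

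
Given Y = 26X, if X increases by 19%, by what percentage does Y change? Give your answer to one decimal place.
19.0%

For Y = 26X:
If X → X(1 + 0.19)
Then Y → Y · (1 + 0.19)^1
     = Y · 1.1900

Percentage change = ((1 + 0.19)^1 − 1) × 100% = 19.0%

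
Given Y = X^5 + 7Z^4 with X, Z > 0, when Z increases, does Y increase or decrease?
Y increases

Taking the partial derivative:
∂Y/∂Z = 28Z^3

∂Y/∂Z = 28Z^3 > 0 (assuming positive values)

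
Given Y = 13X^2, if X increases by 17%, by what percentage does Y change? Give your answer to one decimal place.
36.9%

For Y = 13X^2:
If X → X(1 + 0.17)
Then Y → Y · (1 + 0.17)^2
     = Y · 1.3689

Percentage change = ((1 + 0.17)^2 − 1) × 100% ≈ 36.9%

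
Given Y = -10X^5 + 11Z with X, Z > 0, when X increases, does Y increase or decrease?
Y decreases

Taking the partial derivative:
∂Y/∂X = -50X^4

∂Y/∂X = -50X^4 < 0 (assuming positive values)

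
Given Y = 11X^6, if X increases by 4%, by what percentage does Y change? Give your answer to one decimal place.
26.5%

For Y = 11X^6:
If X → X(1 + 0.04)
Then Y → Y · (1 + 0.04)^6
     ≈ Y · 1.2653

Percentage change = ((1 + 0.04)^6 − 1) × 100% ≈ 26.5%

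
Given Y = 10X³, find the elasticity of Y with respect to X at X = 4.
Elasticity = 3

Elasticity = (dY/dX) · (X/Y)

dY/dX = 30·X²
At X = 4: dY/dX = 480, Y = 640

Elasticity = 480 · (4 / 640) = 3

Interpretation: for a small percentage change in X, the percentage change in Y is approximately 3.00 times as large.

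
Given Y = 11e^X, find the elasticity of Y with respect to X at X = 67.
Elasticity = 67

Elasticity = (dY/dX) · (X/Y)

dY/dX = 11·e^X
At X = 67: dY/dX = 11·e^67, Y = 11·e^67

Elasticity = (11·e^67) · (67 / (11·e^67)) = 67

Interpretation: for a small percentage change in X, the percentage change in Y is approximately 67.00 times as large.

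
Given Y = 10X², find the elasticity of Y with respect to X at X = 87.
Elasticity = 2

Elasticity = (dY/dX) · (X/Y)

dY/dX = 20·X
At X = 87: dY/dX = 1740, Y = 75690

Elasticity = 1740 · (87 / 75690) = 2

Interpretation: for a small percentage change in X, the percentage change in Y is approximately 2.00 times as large.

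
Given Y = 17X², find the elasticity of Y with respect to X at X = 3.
Elasticity = 2

Elasticity = (dY/dX) · (X/Y)

dY/dX = 34·X
At X = 3: dY/dX = 102, Y = 153

Elasticity = 102 · (3 / 153) = 2

Interpretation: for a small percentage change in X, the percentage change in Y is approximately 2.00 times as large.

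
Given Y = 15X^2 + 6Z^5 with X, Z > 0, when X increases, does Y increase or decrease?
Y increases

Taking the partial derivative:
∂Y/∂X = 30X

∂Y/∂X = 30X > 0 (assuming positive values)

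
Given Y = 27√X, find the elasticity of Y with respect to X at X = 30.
Elasticity = 1/2

Elasticity = (dY/dX) · (X/Y)

dY/dX = 27/(2·√X)
At X = 30: dY/dX = 9·√30/20, Y = 27·√30

Elasticity = (9·√30/20) · (30 / (27·√30)) = 1/2

Interpretation: for a small percentage change in X, the percentage change in Y is approximately 0.50 times as large.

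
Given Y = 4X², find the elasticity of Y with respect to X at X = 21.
Elasticity = 2

Elasticity = (dY/dX) · (X/Y)

dY/dX = 8·X
At X = 21: dY/dX = 168, Y = 1764

Elasticity = 168 · (21 / 1764) = 2

Interpretation: for a small percentage change in X, the percentage change in Y is approximately 2.00 times as large.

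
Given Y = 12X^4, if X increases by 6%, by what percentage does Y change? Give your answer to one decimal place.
26.2%

For Y = 12X^4:
If X → X(1 + 0.06)
Then Y → Y · (1 + 0.06)^4
     ≈ Y · 1.2625

Percentage change = ((1 + 0.06)^4 − 1) × 100% ≈ 26.2%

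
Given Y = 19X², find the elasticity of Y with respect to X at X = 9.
Elasticity = 2

Elasticity = (dY/dX) · (X/Y)

dY/dX = 38·X
At X = 9: dY/dX = 342, Y = 1539

Elasticity = 342 · (9 / 1539) = 2

Interpretation: for a small percentage change in X, the percentage change in Y is approximately 2.00 times as large.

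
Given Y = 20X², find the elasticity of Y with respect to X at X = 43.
Elasticity = 2

Elasticity = (dY/dX) · (X/Y)

dY/dX = 40·X
At X = 43: dY/dX = 1720, Y = 36980

Elasticity = 1720 · (43 / 36980) = 2

Interpretation: for a small percentage change in X, the percentage change in Y is approximately 2.00 times as large.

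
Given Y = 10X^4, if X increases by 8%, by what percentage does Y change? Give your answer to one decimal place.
36.0%

For Y = 10X^4:
If X → X(1 + 0.08)
Then Y → Y · (1 + 0.08)^4
     ≈ Y · 1.3605

Percentage change = ((1 + 0.08)^4 − 1) × 100% ≈ 36.0%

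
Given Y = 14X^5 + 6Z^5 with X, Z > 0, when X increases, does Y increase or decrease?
Y increases

Taking the partial derivative:
∂Y/∂X = 70X^4

∂Y/∂X = 70X^4 > 0 (assuming positive values)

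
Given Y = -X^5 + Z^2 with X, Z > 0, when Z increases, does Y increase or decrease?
Y increases

Taking the partial derivative:
∂Y/∂Z = 2Z

∂Y/∂Z = 2Z > 0 (assuming positive values)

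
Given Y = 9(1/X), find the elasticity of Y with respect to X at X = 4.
Elasticity = -1

Elasticity = (dY/dX) · (X/Y)

dY/dX = -9/X²
At X = 4: dY/dX = -9/16, Y = 9/4

Elasticity = (-9/16) · (4 / (9/4)) = -1

Interpretation: for a small percentage change in X, the percentage change in Y is approximately -1.00 times as large.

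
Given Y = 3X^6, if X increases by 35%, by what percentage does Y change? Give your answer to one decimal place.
505.3%

For Y = 3X^6:
If X → X(1 + 0.35)
Then Y → Y · (1 + 0.35)^6
     ≈ Y · 6.0534

Percentage change = ((1 + 0.35)^6 − 1) × 100% ≈ 505.3%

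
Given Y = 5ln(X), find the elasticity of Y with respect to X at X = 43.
Elasticity = 1/ln(43) ≈ 0.2659

Elasticity = (dY/dX) · (X/Y)

dY/dX = 5/X
At X = 43: dY/dX = 5/43, Y = 5·ln(43)

Elasticity = (5/43) · (43 / (5·ln(43))) = 1/ln(43) ≈ 0.2659

Interpretation: for a small percentage change in X, the percentage change in Y is approximately 0.27 times as large.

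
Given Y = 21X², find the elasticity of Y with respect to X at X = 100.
Elasticity = 2

Elasticity = (dY/dX) · (X/Y)

dY/dX = 42·X
At X = 100: dY/dX = 4200, Y = 210000

Elasticity = 4200 · (100 / 210000) = 2

Interpretation: for a small percentage change in X, the percentage change in Y is approximately 2.00 times as large.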